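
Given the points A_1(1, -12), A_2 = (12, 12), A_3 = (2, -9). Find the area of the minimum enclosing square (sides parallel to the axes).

The bounding box has width 11 and height 24.
An axis-aligned square enclosing the set must have side ≥ max(width, height).
So the minimum side is max(11, 24) = 24.
Area = 24² = 576.

576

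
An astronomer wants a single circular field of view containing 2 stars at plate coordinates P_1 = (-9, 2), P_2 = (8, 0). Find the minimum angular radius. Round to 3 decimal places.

8.559

The smallest circle enclosing two points has them as diameter endpoints.
Centre = midpoint = (-0.5, 1); r² = |P_1P_2|²/4 = 293/4 = 73.25.
r = √(73.25) ≈ 8.559.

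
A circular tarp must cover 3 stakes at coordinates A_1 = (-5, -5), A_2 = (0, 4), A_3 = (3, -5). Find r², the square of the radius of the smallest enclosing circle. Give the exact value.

265/9

Side lengths²: A_1A_2² = 106, A_1A_3² = 64, A_2A_3² = 90.
Since A_1A_2² = 106 < 90 + 64 = 154, the triangle is acute, so the smallest enclosing circle is the circumcircle.
Circumcentre = (-1, -4/3), r² = 265/9.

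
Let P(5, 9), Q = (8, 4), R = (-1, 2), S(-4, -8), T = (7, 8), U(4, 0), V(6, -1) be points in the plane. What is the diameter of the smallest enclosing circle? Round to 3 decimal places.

19.416

The minimum enclosing circle of a finite set is fixed by two of the points (as a diameter) or three (as a circumcircle).
The farthest pair is S–T with squared distance 377. The circle on this segment as diameter has centre (1.5, 0) and r² = 377/4 = 94.25.
Check P: distance² to centre = 93.25 ≤ 94.25, so it lies inside.
All remaining points lie in this disk, and no smaller disk contains both endpoints, so this is the minimum enclosing circle.
Diameter = 2r = 2√(94.25) ≈ 19.416.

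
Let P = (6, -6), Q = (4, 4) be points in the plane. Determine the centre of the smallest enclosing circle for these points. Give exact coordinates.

(5, -1)

The smallest circle enclosing two points has them as diameter endpoints.
Centre = midpoint = (5, -1); r² = |PQ|²/4 = 104/4 = 26.
Centre = (5, -1).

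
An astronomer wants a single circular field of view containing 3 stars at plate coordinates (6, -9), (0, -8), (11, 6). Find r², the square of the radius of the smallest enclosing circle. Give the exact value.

79.25

Call the three points A, B, C in the order given.
Side lengths²: AB² = 37, AC² = 250, BC² = 317.
Since BC² = 317 ≥ 250 + 37 = 287, the angle opposite BC is not acute, so the smallest enclosing circle has BC as diameter.
Centre = midpoint of BC = (5.5, -1), r² = 317/4 = 79.25.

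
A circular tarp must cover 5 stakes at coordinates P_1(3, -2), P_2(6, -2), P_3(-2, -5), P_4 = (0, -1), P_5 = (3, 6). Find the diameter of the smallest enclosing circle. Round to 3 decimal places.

A smallest enclosing disk is always determined by at most three of the input points on its boundary.
The farthest pair is P_3–P_5 with squared distance 146. The circle on this segment as diameter has centre (0.5, 0.5) and r² = 146/4 = 36.5.
Check P_1: distance² to centre = 12.5 ≤ 36.5, so it lies inside.
All remaining points lie in this disk, and no smaller disk contains both endpoints, so this is the minimum enclosing circle.
Diameter = 2r = 2√(36.5) ≈ 12.083.

12.083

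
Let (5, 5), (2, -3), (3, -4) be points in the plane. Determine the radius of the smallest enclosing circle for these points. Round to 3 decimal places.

Call the three points A, B, C in the order given.
Side lengths²: AB² = 73, AC² = 85, BC² = 2.
Since AC² = 85 ≥ 73 + 2 = 75, the angle opposite AC is not acute, so the smallest enclosing circle has AC as diameter.
Centre = midpoint of AC = (4, 0.5), r² = 85/4 = 21.25.
r = √(21.25) ≈ 4.610.

4.610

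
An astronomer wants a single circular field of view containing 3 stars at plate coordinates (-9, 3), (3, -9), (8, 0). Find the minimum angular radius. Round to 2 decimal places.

8.98

Call the three points A, B, C in the order given.
Side lengths²: AB² = 288, AC² = 298, BC² = 106.
Since AC² = 298 < 288 + 106 = 394, the triangle is acute, so the smallest enclosing circle is the circumcircle.
Circumcentre = (-13/14, -13/14), r² = 7897/98.
r = √(7897/98) ≈ 8.98.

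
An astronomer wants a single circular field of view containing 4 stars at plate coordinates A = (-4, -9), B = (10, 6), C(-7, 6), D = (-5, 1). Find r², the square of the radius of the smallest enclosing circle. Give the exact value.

109.46

The minimum enclosing circle of a finite set is fixed by two of the points (as a diameter) or three (as a circumcircle).
The minimum enclosing circle is determined by three boundary points: A, B, C.
Their circumcentre is (1.5, -0.1) with r² = 109.46.
The farthest remaining point D is at distance² 43.46 ≤ 109.46.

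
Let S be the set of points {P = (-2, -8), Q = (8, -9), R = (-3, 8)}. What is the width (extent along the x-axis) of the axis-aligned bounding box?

max x = 8, min x = -3, so width = 11.

11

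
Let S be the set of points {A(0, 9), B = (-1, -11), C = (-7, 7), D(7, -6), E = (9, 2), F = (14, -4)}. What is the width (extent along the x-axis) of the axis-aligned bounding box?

max x = 14, min x = -7, so width = 21.

21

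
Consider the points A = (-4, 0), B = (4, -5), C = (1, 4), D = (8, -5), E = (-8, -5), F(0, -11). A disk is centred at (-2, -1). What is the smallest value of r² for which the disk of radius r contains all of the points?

The required radius is the distance from (-2, -1) to the farthest point.
Squared distances: 5, 52, 34, 116, 52, 104.
Maximum is 116, attained at D.

116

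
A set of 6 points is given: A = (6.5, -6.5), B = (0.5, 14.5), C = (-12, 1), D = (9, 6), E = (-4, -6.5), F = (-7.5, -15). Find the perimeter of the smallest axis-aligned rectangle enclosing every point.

101

Width = max x − min x = 9 − (-12) = 21.
Height = max y − min y = 14.5 − (-15) = 29.5.
Perimeter = 2(21 + 29.5) = 101.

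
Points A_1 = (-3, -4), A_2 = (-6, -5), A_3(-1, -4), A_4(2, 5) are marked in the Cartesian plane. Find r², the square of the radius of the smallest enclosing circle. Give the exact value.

41

The farthest pair is A_2–A_4 with squared distance 164. The circle on this segment as diameter has centre (-2, 0) and r² = 164/4 = 41.
Check A_1: distance² to centre = 17 ≤ 41, so it lies inside.
All remaining points lie in this disk, and no smaller disk contains both endpoints, so this is the minimum enclosing circle.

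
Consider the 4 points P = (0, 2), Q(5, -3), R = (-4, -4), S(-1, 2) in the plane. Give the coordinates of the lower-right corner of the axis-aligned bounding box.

x-range [-4, 5], y-range [-4, 2].
The lower-right corner is (5, -4).

(5, -4)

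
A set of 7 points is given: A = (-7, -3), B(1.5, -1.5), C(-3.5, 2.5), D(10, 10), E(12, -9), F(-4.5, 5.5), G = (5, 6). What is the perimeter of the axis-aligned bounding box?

76

Width = max x − min x = 12 − (-7) = 19.
Height = max y − min y = 10 − (-9) = 19.
Perimeter = 2(19 + 19) = 76.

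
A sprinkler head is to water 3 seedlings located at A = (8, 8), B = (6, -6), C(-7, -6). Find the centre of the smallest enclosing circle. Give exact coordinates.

Side lengths²: AB² = 200, AC² = 421, BC² = 169.
Since AC² = 421 ≥ 200 + 169 = 369, the angle opposite AC is not acute, so the smallest enclosing circle has AC as diameter.
Centre = midpoint of AC = (0.5, 1), r² = 421/4 = 105.25.
Centre = (0.5, 1).

(0.5, 1)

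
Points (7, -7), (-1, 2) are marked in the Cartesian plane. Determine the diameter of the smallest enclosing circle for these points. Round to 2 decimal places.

12.04

The smallest circle enclosing two points has them as diameter endpoints.
Centre = midpoint = (3, -2.5); r² = |(7, -7)−(-1, 2)|²/4 = 145/4 = 36.25.
Diameter = 2r = 2√(36.25) ≈ 12.04.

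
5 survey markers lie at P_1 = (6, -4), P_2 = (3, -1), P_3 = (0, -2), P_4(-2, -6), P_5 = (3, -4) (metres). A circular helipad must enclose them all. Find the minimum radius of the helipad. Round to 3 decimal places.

The minimum enclosing circle of a finite set is fixed by two of the points (as a diameter) or three (as a circumcircle).
The farthest pair is P_1–P_4 with squared distance 68. The circle on this segment as diameter has centre (2, -5) and r² = 68/4 = 17.
Check P_2: distance² to centre = 17 ≤ 17, so it lies inside.
All remaining points lie in this disk, and no smaller disk contains both endpoints, so this is the minimum enclosing circle.
r = √17 ≈ 4.123.

4.123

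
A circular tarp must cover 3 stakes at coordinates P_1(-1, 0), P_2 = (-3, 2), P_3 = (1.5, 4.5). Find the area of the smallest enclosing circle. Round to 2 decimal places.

22.51

Side lengths²: P_1P_2² = 8, P_1P_3² = 26.5, P_2P_3² = 26.5.
Since P_2P_3² = 26.5 < 26.5 + 8 = 34.5, the triangle is acute, so the smallest enclosing circle is the circumcircle.
Circumcentre = (-11/28, 73/28), r² = 2809/392.
Area = π·r² = π·2809/392 ≈ 22.51.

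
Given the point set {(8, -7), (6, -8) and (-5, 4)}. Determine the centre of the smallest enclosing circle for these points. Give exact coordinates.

(1.5, -1.5)

Call the three points A, B, C in the order given.
Side lengths²: AB² = 5, AC² = 290, BC² = 265.
Since AC² = 290 ≥ 265 + 5 = 270, the angle opposite AC is not acute, so the smallest enclosing circle has AC as diameter.
Centre = midpoint of AC = (1.5, -1.5), r² = 290/4 = 72.5.
Centre = (1.5, -1.5).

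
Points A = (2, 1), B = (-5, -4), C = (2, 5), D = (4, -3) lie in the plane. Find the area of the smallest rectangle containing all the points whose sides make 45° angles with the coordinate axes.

In coordinates u = x + y, v = x − y the rectangle is axis-aligned; the map (x,y)→(u,v) scales areas by 2.
u-values: 3, -9, 7, 1; range = 7 − (-9) = 16.
v-values: 1, -1, -3, 7; range = 7 − (-3) = 10.
Area = (16 × 10) / 2 = 80.

80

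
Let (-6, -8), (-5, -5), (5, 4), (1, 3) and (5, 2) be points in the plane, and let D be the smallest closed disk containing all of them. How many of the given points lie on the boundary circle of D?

2

A smallest enclosing disk is always determined by at most three of the input points on its boundary.
The farthest pair is (-6, -8)–(5, 4) with squared distance 265. The circle on this segment as diameter has centre (-0.5, -2) and r² = 265/4 = 66.25.
Check (-5, -5): distance² to centre = 29.25 ≤ 66.25, so it lies inside.
All remaining points lie in this disk, and no smaller disk contains both endpoints, so this is the minimum enclosing circle.
The points at distance exactly r from the centre are (-6, -8), (5, 4) — 2 points.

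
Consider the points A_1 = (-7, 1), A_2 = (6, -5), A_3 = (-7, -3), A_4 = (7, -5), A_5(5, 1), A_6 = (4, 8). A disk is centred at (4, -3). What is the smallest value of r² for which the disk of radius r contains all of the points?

The required radius is the distance from (4, -3) to the farthest point.
Squared distances: 137, 8, 121, 13, 17, 121.
Maximum is 137, attained at A_1.

137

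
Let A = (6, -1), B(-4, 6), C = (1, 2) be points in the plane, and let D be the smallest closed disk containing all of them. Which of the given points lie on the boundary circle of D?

A, B

Side lengths²: AB² = 149, AC² = 34, BC² = 41.
Since AB² = 149 ≥ 41 + 34 = 75, the angle opposite AB is not acute, so the smallest enclosing circle has AB as diameter.
Centre = midpoint of AB = (1, 2.5), r² = 149/4 = 37.25.
The points at distance exactly r from the centre are A, B — 2 points.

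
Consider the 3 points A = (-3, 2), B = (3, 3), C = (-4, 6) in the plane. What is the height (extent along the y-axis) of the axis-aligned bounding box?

max y = 6, min y = 2, so height = 4.

4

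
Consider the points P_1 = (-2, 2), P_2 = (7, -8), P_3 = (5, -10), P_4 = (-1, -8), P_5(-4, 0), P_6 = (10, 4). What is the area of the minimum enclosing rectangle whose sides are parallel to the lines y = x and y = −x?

In coordinates u = x + y, v = x − y the rectangle is axis-aligned; the map (x,y)→(u,v) scales areas by 2.
u-values: 0, -1, -5, -9, -4, 14; range = 14 − (-9) = 23.
v-values: -4, 15, 15, 7, -4, 6; range = 15 − (-4) = 19.
Area = (23 × 19) / 2 = 218.5.

218.5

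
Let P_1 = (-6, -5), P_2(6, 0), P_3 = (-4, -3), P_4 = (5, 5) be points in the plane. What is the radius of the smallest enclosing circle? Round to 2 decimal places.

The minimum enclosing circle of a finite set is fixed by two of the points (as a diameter) or three (as a circumcircle).
The farthest pair is P_1–P_4 with squared distance 221. The circle on this segment as diameter has centre (-0.5, 0) and r² = 221/4 = 55.25.
Check P_2: distance² to centre = 42.25 ≤ 55.25, so it lies inside.
All remaining points lie in this disk, and no smaller disk contains both endpoints, so this is the minimum enclosing circle.
r = √(55.25) ≈ 7.43.

7.43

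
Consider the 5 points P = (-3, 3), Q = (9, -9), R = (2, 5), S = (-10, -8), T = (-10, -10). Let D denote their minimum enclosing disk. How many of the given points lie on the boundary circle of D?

The minimum enclosing circle is determined by three boundary points: Q, R, T.
Their circumcentre is (-19/26, -133/26) with r² = 37105/338.
The farthest remaining point S is at distance² 31853/338 ≤ 37105/338.
The points at distance exactly r from the centre are Q, R, T — 3 points.

3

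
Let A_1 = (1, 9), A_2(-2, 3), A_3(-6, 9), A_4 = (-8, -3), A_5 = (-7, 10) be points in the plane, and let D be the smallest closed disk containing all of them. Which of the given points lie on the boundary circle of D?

The minimum enclosing circle is determined by three boundary points: A_1, A_4, A_5.
Their circumcentre is (-53/14, 45/14) with r² = 5525/98.
The farthest remaining point A_3 is at distance² 3761/98 ≤ 5525/98.
The points at distance exactly r from the centre are A_1, A_4, A_5 — 3 points.

A_1, A_4, A_5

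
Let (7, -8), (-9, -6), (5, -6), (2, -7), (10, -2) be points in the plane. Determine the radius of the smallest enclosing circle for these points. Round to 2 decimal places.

By Welzl's lemma the MEC is supported by two points (diametrically opposite) or three points (on a circumcircle).
The farthest pair is (-9, -6)–(10, -2) with squared distance 377. The circle on this segment as diameter has centre (0.5, -4) and r² = 377/4 = 94.25.
Check (7, -8): distance² to centre = 58.25 ≤ 94.25, so it lies inside.
All remaining points lie in this disk, and no smaller disk contains both endpoints, so this is the minimum enclosing circle.
r = √(94.25) ≈ 9.71.

9.71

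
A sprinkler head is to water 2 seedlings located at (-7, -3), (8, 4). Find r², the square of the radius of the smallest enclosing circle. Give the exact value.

68.5

The smallest circle enclosing two points has them as diameter endpoints.
Centre = midpoint = (0.5, 0.5); r² = |(-7, -3)−(8, 4)|²/4 = 274/4 = 68.5.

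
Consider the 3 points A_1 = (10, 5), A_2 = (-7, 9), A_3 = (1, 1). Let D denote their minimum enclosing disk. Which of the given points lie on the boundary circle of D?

Side lengths²: A_1A_2² = 305, A_1A_3² = 97, A_2A_3² = 128.
Since A_1A_2² = 305 ≥ 128 + 97 = 225, the angle opposite A_1A_2 is not acute, so the smallest enclosing circle has A_1A_2 as diameter.
Centre = midpoint of A_1A_2 = (1.5, 7), r² = 305/4 = 76.25.
The points at distance exactly r from the centre are A_1, A_2 — 2 points.

A_1, A_2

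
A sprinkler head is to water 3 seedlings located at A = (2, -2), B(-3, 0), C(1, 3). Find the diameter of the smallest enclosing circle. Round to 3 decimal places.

Side lengths²: AB² = 29, AC² = 26, BC² = 25.
Since AB² = 29 < 26 + 25 = 51, the triangle is acute, so the smallest enclosing circle is the circumcircle.
Circumcentre = (-1/46, 9/46), r² = 9425/1058.
Diameter = 2r = 2√(9425/1058) ≈ 5.969.

5.969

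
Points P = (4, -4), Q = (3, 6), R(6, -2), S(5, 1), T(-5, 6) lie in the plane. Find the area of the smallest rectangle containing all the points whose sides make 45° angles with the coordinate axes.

In coordinates u = x + y, v = x − y the rectangle is axis-aligned; the map (x,y)→(u,v) scales areas by 2.
u-values: 0, 9, 4, 6, 1; range = 9 − 0 = 9.
v-values: 8, -3, 8, 4, -11; range = 8 − (-11) = 19.
Area = (9 × 19) / 2 = 85.5.

85.5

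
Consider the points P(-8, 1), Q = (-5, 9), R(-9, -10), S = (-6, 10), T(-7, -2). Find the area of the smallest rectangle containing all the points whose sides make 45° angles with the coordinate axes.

In coordinates u = x + y, v = x − y the rectangle is axis-aligned; the map (x,y)→(u,v) scales areas by 2.
u-values: -7, 4, -19, 4, -9; range = 4 − (-19) = 23.
v-values: -9, -14, 1, -16, -5; range = 1 − (-16) = 17.
Area = (23 × 17) / 2 = 195.5.

195.5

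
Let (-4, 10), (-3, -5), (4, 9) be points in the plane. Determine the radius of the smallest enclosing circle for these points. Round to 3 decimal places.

Call the three points A, B, C in the order given.
Side lengths²: AB² = 226, AC² = 65, BC² = 245.
Since BC² = 245 < 226 + 65 = 291, the triangle is acute, so the smallest enclosing circle is the circumcircle.
Circumcentre = (-29/34, 91/34), r² = 36725/578.
r = √(36725/578) ≈ 7.971.

7.971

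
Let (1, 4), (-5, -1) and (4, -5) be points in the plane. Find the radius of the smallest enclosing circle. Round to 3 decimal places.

5.288

Call the three points A, B, C in the order given.
Side lengths²: AB² = 61, AC² = 90, BC² = 97.
Since BC² = 97 < 90 + 61 = 151, the triangle is acute, so the smallest enclosing circle is the circumcircle.
Circumcentre = (13/46, -57/46), r² = 29585/1058.
r = √(29585/1058) ≈ 5.288.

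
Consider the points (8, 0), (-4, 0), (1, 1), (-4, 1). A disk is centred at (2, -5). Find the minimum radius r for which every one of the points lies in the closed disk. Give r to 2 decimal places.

The required radius is the distance from (2, -5) to the farthest point.
Squared distances: 61, 61, 37, 72.
Maximum is 72, attained at (-4, 1).
r = √72 ≈ 8.49.

8.49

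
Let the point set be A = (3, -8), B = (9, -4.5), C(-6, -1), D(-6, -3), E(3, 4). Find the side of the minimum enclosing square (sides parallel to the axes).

15

The bounding box has width 15 and height 12.
An axis-aligned square enclosing the set must have side ≥ max(width, height).
So the minimum side is max(15, 12) = 15.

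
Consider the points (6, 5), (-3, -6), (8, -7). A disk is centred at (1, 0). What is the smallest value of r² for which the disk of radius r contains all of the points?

The required radius is the distance from (1, 0) to the farthest point.
Squared distances: 50, 52, 98.
Maximum is 98, attained at (8, -7).

98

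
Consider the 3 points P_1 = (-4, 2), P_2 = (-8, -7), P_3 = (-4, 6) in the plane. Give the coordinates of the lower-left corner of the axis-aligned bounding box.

x-range [-8, -4], y-range [-7, 6].
The lower-left corner is (-8, -7).

(-8, -7)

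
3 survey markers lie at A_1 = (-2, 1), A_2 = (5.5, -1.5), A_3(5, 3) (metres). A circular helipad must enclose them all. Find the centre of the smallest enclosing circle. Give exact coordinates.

Side lengths²: A_1A_2² = 62.5, A_1A_3² = 53, A_2A_3² = 20.5.
Since A_1A_2² = 62.5 < 53 + 20.5 = 73.5, the triangle is acute, so the smallest enclosing circle is the circumcircle.
Circumcentre = (51/26, 5/13), r² = 10865/676.
Centre = (51/26, 5/13).

(51/26, 5/13)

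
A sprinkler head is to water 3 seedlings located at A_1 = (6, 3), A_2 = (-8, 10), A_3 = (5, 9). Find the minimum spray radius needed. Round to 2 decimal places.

Side lengths²: A_1A_2² = 245, A_1A_3² = 37, A_2A_3² = 170.
Since A_1A_2² = 245 ≥ 170 + 37 = 207, the angle opposite A_1A_2 is not acute, so the smallest enclosing circle has A_1A_2 as diameter.
Centre = midpoint of A_1A_2 = (-1, 6.5), r² = 245/4 = 61.25.
r = √(61.25) ≈ 7.83.

7.83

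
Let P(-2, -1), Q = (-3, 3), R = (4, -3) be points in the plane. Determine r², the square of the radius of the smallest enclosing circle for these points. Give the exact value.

21.25

Side lengths²: PQ² = 17, PR² = 40, QR² = 85.
Since QR² = 85 ≥ 40 + 17 = 57, the angle opposite QR is not acute, so the smallest enclosing circle has QR as diameter.
Centre = midpoint of QR = (0.5, 0), r² = 85/4 = 21.25.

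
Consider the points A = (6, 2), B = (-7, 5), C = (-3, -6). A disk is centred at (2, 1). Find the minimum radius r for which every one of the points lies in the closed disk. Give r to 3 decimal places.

The required radius is the distance from (2, 1) to the farthest point.
Squared distances: 17, 97, 74.
Maximum is 97, attained at B.
r = √97 ≈ 9.849.

9.849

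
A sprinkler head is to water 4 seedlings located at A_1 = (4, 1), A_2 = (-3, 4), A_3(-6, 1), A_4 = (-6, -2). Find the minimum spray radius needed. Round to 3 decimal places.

5.220

A smallest enclosing disk is always determined by at most three of the input points on its boundary.
The farthest pair is A_1–A_4 with squared distance 109. The circle on this segment as diameter has centre (-1, -0.5) and r² = 109/4 = 27.25.
Check A_2: distance² to centre = 24.25 ≤ 27.25, so it lies inside.
All remaining points lie in this disk, and no smaller disk contains both endpoints, so this is the minimum enclosing circle.
r = √(27.25) ≈ 5.220.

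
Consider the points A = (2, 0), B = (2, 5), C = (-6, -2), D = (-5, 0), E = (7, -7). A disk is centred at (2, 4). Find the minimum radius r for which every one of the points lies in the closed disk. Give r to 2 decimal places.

The required radius is the distance from (2, 4) to the farthest point.
Squared distances: 16, 1, 100, 65, 146.
Maximum is 146, attained at E.
r = √146 ≈ 12.08.

12.08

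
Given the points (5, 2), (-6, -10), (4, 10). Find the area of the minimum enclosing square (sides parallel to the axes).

The bounding box has width 11 and height 20.
An axis-aligned square enclosing the set must have side ≥ max(width, height).
So the minimum side is max(11, 20) = 20.
Area = 20² = 400.

400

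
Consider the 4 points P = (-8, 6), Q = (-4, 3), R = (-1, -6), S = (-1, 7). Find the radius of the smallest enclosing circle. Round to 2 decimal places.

The minimum enclosing circle is determined by three boundary points: P, R, S.
Their circumcentre is (-51/14, 0.5) with r² = 4825/98.
The farthest remaining point Q is at distance² 625/98 ≤ 4825/98.
r = √(4825/98) ≈ 7.02.

7.02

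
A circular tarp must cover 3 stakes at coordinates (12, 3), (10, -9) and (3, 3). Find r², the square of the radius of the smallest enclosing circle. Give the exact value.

7141/144

Call the three points A, B, C in the order given.
Side lengths²: AB² = 148, AC² = 81, BC² = 193.
Since BC² = 193 < 148 + 81 = 229, the triangle is acute, so the smallest enclosing circle is the circumcircle.
Circumcentre = (7.5, -29/12), r² = 7141/144.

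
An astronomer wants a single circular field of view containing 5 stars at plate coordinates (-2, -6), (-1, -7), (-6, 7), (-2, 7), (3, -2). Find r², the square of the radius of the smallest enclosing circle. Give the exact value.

55.25

The minimum enclosing circle of a finite set is fixed by two of the points (as a diameter) or three (as a circumcircle).
The farthest pair is (-1, -7)–(-6, 7) with squared distance 221. The circle on this segment as diameter has centre (-3.5, 0) and r² = 221/4 = 55.25.
Check (-2, -6): distance² to centre = 38.25 ≤ 55.25, so it lies inside.
All remaining points lie in this disk, and no smaller disk contains both endpoints, so this is the minimum enclosing circle.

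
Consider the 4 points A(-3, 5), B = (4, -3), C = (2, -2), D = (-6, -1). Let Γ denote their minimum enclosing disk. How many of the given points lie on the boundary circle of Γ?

3

The minimum enclosing circle is determined by three boundary points: A, B, D.
Their circumcentre is (-13/22, 1/22) with r² = 7345/242.
The farthest remaining point C is at distance² 2637/242 ≤ 7345/242.
The points at distance exactly r from the centre are A, B, D — 3 points.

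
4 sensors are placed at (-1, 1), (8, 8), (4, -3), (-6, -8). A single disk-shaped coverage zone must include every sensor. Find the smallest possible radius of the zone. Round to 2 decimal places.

10.63

A smallest enclosing disk is always determined by at most three of the input points on its boundary.
The farthest pair is (8, 8)–(-6, -8) with squared distance 452. The circle on this segment as diameter has centre (1, 0) and r² = 452/4 = 113.
Check (-1, 1): distance² to centre = 5 ≤ 113, so it lies inside.
All remaining points lie in this disk, and no smaller disk contains both endpoints, so this is the minimum enclosing circle.
r = √113 ≈ 10.63.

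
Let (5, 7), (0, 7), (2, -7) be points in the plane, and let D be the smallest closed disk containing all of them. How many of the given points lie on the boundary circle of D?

3

Call the three points A, B, C in the order given.
Side lengths²: AB² = 25, AC² = 205, BC² = 200.
Since AC² = 205 < 200 + 25 = 225, the triangle is acute, so the smallest enclosing circle is the circumcircle.
Circumcentre = (2.5, 3/14), r² = 5125/98.
The points at distance exactly r from the centre are (5, 7), (0, 7), (2, -7) — 3 points.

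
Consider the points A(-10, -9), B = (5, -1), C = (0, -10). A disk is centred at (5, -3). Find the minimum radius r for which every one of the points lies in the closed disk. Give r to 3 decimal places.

The required radius is the distance from (5, -3) to the farthest point.
Squared distances: 261, 4, 74.
Maximum is 261, attained at A.
r = √261 ≈ 16.155.

16.155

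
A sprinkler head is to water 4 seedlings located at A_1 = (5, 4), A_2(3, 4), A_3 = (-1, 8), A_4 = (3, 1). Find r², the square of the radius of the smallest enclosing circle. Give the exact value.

16.25

By Welzl's lemma the MEC is supported by two points (diametrically opposite) or three points (on a circumcircle).
The farthest pair is A_3–A_4 with squared distance 65. The circle on this segment as diameter has centre (1, 4.5) and r² = 65/4 = 16.25.
Check A_1: distance² to centre = 16.25 ≤ 16.25, so it lies inside.
All remaining points lie in this disk, and no smaller disk contains both endpoints, so this is the minimum enclosing circle.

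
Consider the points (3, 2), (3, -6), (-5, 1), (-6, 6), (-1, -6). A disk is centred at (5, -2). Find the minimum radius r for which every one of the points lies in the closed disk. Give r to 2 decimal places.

13.60

The required radius is the distance from (5, -2) to the farthest point.
Squared distances: 20, 20, 109, 185, 52.
Maximum is 185, attained at (-6, 6).
r = √185 ≈ 13.60.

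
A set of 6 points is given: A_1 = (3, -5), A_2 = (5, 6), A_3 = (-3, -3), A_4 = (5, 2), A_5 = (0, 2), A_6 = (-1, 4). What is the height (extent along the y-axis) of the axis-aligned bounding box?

11

max y = 6, min y = -5, so height = 11.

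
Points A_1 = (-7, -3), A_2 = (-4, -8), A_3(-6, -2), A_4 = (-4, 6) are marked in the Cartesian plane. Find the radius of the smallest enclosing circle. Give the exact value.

7

By Welzl's lemma the MEC is supported by two points (diametrically opposite) or three points (on a circumcircle).
The farthest pair is A_2–A_4 with squared distance 196. The circle on this segment as diameter has centre (-4, -1) and r² = 196/4 = 49.
Check A_1: distance² to centre = 13 ≤ 49, so it lies inside.
All remaining points lie in this disk, and no smaller disk contains both endpoints, so this is the minimum enclosing circle.
r = √49 = 7.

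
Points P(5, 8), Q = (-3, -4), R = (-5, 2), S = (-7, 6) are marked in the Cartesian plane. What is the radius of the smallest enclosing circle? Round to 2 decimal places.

7.38

By Welzl's lemma the MEC is supported by two points (diametrically opposite) or three points (on a circumcircle).
The minimum enclosing circle is determined by three boundary points: P, Q, S.
Their circumcentre is (-0.3125, 2.875) with r² = 54.48828125.
The farthest remaining point R is at distance² 22.73828125 ≤ 54.48828125.
r = √(54.48828125) ≈ 7.38.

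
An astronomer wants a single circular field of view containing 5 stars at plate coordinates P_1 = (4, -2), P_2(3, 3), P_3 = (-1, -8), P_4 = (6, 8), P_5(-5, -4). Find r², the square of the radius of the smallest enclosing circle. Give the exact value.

76.25

The farthest pair is P_3–P_4 with squared distance 305. The circle on this segment as diameter has centre (2.5, 0) and r² = 305/4 = 76.25.
Check P_1: distance² to centre = 6.25 ≤ 76.25, so it lies inside.
All remaining points lie in this disk, and no smaller disk contains both endpoints, so this is the minimum enclosing circle.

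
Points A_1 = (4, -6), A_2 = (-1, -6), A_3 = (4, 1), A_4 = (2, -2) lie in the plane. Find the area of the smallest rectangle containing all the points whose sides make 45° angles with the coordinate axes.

In coordinates u = x + y, v = x − y the rectangle is axis-aligned; the map (x,y)→(u,v) scales areas by 2.
u-values: -2, -7, 5, 0; range = 5 − (-7) = 12.
v-values: 10, 5, 3, 4; range = 10 − 3 = 7.
Area = (12 × 7) / 2 = 42.

42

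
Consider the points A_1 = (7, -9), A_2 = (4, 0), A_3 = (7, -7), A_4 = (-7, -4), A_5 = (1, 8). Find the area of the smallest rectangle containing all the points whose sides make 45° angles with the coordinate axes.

In coordinates u = x + y, v = x − y the rectangle is axis-aligned; the map (x,y)→(u,v) scales areas by 2.
u-values: -2, 4, 0, -11, 9; range = 9 − (-11) = 20.
v-values: 16, 4, 14, -3, -7; range = 16 − (-7) = 23.
Area = (20 × 23) / 2 = 230.

230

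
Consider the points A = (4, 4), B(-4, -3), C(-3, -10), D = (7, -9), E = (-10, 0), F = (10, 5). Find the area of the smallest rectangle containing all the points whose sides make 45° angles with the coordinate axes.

In coordinates u = x + y, v = x − y the rectangle is axis-aligned; the map (x,y)→(u,v) scales areas by 2.
u-values: 8, -7, -13, -2, -10, 15; range = 15 − (-13) = 28.
v-values: 0, -1, 7, 16, -10, 5; range = 16 − (-10) = 26.
Area = (28 × 26) / 2 = 364.

364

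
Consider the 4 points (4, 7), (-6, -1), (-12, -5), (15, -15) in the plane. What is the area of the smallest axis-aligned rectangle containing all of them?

594

x ranges over [-12, 15], width 27.
y ranges over [-15, 7], height 22.
Area = 27 × 22 = 594.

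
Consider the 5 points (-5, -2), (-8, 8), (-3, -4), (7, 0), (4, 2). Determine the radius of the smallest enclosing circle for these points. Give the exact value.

8.5

A smallest enclosing disk is always determined by at most three of the input points on its boundary.
The farthest pair is (-8, 8)–(7, 0) with squared distance 289. The circle on this segment as diameter has centre (-0.5, 4) and r² = 289/4 = 72.25.
Check (-5, -2): distance² to centre = 56.25 ≤ 72.25, so it lies inside.
All remaining points lie in this disk, and no smaller disk contains both endpoints, so this is the minimum enclosing circle.
r = √(72.25) = 8.5.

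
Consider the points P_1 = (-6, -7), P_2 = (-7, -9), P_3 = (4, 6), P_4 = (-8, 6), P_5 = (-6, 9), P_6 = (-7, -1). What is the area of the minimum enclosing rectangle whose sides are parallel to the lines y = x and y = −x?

In coordinates u = x + y, v = x − y the rectangle is axis-aligned; the map (x,y)→(u,v) scales areas by 2.
u-values: -13, -16, 10, -2, 3, -8; range = 10 − (-16) = 26.
v-values: 1, 2, -2, -14, -15, -6; range = 2 − (-15) = 17.
Area = (26 × 17) / 2 = 221.

221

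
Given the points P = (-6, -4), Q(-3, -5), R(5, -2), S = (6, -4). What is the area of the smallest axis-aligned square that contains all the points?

144

The bounding box has width 12 and height 3.
An axis-aligned square enclosing the set must have side ≥ max(width, height).
So the minimum side is max(12, 3) = 12.
Area = 12² = 144.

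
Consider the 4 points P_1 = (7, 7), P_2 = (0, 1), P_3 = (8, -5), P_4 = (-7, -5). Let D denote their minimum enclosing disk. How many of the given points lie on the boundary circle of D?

3

The minimum enclosing circle is determined by three boundary points: P_1, P_3, P_4.
Their circumcentre is (0.5, 5/12) with r² = 12325/144.
The farthest remaining point P_2 is at distance² 85/144 ≤ 12325/144.
The points at distance exactly r from the centre are P_1, P_3, P_4 — 3 points.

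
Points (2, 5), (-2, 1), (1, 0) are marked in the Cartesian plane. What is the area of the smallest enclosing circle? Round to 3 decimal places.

Call the three points A, B, C in the order given.
Side lengths²: AB² = 32, AC² = 26, BC² = 10.
Since AB² = 32 < 26 + 10 = 36, the triangle is acute, so the smallest enclosing circle is the circumcircle.
Circumcentre = (0.25, 2.75), r² = 8.125.
Area = π·r² = π·8.125 ≈ 25.525.

25.525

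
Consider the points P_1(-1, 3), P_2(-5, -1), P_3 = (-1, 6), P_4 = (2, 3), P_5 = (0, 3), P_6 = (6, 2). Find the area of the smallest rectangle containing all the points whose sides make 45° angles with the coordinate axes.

In coordinates u = x + y, v = x − y the rectangle is axis-aligned; the map (x,y)→(u,v) scales areas by 2.
u-values: 2, -6, 5, 5, 3, 8; range = 8 − (-6) = 14.
v-values: -4, -4, -7, -1, -3, 4; range = 4 − (-7) = 11.
Area = (14 × 11) / 2 = 77.

77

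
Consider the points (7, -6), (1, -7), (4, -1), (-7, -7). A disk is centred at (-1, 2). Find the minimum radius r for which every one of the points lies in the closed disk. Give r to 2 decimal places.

11.31

The required radius is the distance from (-1, 2) to the farthest point.
Squared distances: 128, 85, 34, 117.
Maximum is 128, attained at (7, -6).
r = √128 ≈ 11.31.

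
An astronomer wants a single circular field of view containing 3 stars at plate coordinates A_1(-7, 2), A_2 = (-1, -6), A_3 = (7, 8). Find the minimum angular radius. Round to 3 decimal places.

8.297

Side lengths²: A_1A_2² = 100, A_1A_3² = 232, A_2A_3² = 260.
Since A_2A_3² = 260 < 232 + 100 = 332, the triangle is acute, so the smallest enclosing circle is the circumcircle.
Circumcentre = (48/37, 73/37), r² = 94250/1369.
r = √(94250/1369) ≈ 8.297.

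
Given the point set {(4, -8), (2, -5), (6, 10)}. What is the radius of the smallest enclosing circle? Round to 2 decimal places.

Call the three points A, B, C in the order given.
Side lengths²: AB² = 13, AC² = 328, BC² = 241.
Since AC² = 328 ≥ 241 + 13 = 254, the angle opposite AC is not acute, so the smallest enclosing circle has AC as diameter.
Centre = midpoint of AC = (5, 1), r² = 328/4 = 82.
r = √82 ≈ 9.06.

9.06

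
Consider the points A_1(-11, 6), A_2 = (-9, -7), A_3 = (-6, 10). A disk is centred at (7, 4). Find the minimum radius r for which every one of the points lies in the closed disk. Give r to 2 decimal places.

The required radius is the distance from (7, 4) to the farthest point.
Squared distances: 328, 377, 205.
Maximum is 377, attained at A_2.
r = √377 ≈ 19.42.

19.42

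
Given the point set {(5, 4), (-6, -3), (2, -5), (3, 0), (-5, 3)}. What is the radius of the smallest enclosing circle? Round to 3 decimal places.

6.519

A smallest enclosing disk is always determined by at most three of the input points on its boundary.
The farthest pair is (5, 4)–(-6, -3) with squared distance 170. The circle on this segment as diameter has centre (-0.5, 0.5) and r² = 170/4 = 42.5.
Check (2, -5): distance² to centre = 36.5 ≤ 42.5, so it lies inside.
All remaining points lie in this disk, and no smaller disk contains both endpoints, so this is the minimum enclosing circle.
r = √(42.5) ≈ 6.519.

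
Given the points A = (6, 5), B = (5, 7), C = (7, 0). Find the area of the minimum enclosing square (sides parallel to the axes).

49

The bounding box has width 2 and height 7.
An axis-aligned square enclosing the set must have side ≥ max(width, height).
So the minimum side is max(2, 7) = 7.
Area = 7² = 49.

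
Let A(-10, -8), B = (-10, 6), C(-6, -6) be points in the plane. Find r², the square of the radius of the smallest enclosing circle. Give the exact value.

49

Side lengths²: AB² = 196, AC² = 20, BC² = 160.
Since AB² = 196 ≥ 160 + 20 = 180, the angle opposite AB is not acute, so the smallest enclosing circle has AB as diameter.
Centre = midpoint of AB = (-10, -1), r² = 196/4 = 49.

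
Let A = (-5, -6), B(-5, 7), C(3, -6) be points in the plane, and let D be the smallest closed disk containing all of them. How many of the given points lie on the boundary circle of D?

Side lengths²: AB² = 169, AC² = 64, BC² = 233.
Since BC² = 233 ≥ 169 + 64 = 233, the angle opposite BC is not acute, so the smallest enclosing circle has BC as diameter.
Centre = midpoint of BC = (-1, 0.5), r² = 233/4 = 58.25.
The points at distance exactly r from the centre are A, B, C — 3 points.

3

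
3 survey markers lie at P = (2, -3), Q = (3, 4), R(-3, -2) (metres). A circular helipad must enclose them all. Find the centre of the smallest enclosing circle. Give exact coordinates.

(1/6, 5/6)

Side lengths²: PQ² = 50, PR² = 26, QR² = 72.
Since QR² = 72 < 50 + 26 = 76, the triangle is acute, so the smallest enclosing circle is the circumcircle.
Circumcentre = (1/6, 5/6), r² = 325/18.
Centre = (1/6, 5/6).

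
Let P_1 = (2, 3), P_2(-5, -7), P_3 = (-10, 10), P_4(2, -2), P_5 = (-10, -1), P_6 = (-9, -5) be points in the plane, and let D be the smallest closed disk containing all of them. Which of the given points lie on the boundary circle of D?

The minimum enclosing circle is determined by three boundary points: P_2, P_3, P_4.
Their circumcentre is (-73/12, 23/12) with r² = 5809/72.
The farthest remaining point P_1 is at distance² 4789/72 ≤ 5809/72.
The points at distance exactly r from the centre are P_2, P_3, P_4 — 3 points.

P_2, P_3, P_4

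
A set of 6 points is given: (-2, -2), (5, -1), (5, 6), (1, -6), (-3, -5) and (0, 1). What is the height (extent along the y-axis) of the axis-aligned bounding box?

12

max y = 6, min y = -6, so height = 12.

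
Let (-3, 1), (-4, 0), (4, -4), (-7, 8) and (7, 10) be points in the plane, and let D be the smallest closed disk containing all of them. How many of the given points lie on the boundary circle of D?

3

The minimum enclosing circle of a finite set is fixed by two of the points (as a diameter) or three (as a circumcircle).
The minimum enclosing circle is determined by three boundary points: (4, -4), (-7, 8), (7, 10).
Their circumcentre is (27/38, 153/38) with r² = 54325/722.
The farthest remaining point (-4, 0) is at distance² 27725/722 ≤ 54325/722.
The points at distance exactly r from the centre are (4, -4), (-7, 8), (7, 10) — 3 points.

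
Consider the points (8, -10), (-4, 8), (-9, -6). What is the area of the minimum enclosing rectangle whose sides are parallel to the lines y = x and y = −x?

In coordinates u = x + y, v = x − y the rectangle is axis-aligned; the map (x,y)→(u,v) scales areas by 2.
u-values: -2, 4, -15; range = 4 − (-15) = 19.
v-values: 18, -12, -3; range = 18 − (-12) = 30.
Area = (19 × 30) / 2 = 285.

285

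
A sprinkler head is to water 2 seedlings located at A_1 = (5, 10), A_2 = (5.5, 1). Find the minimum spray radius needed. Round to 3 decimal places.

4.507

The smallest circle enclosing two points has them as diameter endpoints.
Centre = midpoint = (5.25, 5.5); r² = |A_1A_2|²/4 = 81.25/4 = 20.3125.
r = √(20.3125) ≈ 4.507.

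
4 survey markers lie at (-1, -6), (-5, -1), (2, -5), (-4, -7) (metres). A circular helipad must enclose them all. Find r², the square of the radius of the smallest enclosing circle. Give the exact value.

A smallest enclosing disk is always determined by at most three of the input points on its boundary.
The minimum enclosing circle is determined by three boundary points: (-5, -1), (2, -5), (-4, -7).
Their circumcentre is (-69/38, -135/38) with r² = 12025/722.
The farthest remaining point (-1, -6) is at distance² 4805/722 ≤ 12025/722.

12025/722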